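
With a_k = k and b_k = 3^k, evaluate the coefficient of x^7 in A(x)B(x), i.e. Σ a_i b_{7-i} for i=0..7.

This is [x^7] in the product of the two ordinary generating functions.
Σ = 0·2187 + 1·729 + 2·243 + 3·81 + 4·27 + 5·9 + 6·3 + 7·1 = 1636.

1636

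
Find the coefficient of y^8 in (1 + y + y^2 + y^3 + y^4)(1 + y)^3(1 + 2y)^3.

110

(1 + y + y^2 + y^3 + y^4) has coefficients 1,1,1,1,1 for degrees 0…4.
(1 + y)^3 has coefficients 1,3,3,1,0,0,0,0,0 for degrees 0…8.
Finally multiplying by (1 + 2y)^3, the product of all factors after the first has coefficients 1,9,33,63,66,36,8,0,0 for degrees 0…8.
[y^8] = 1·0 + 1·0 + 1·8 + 1·36 + 1·66 = 110.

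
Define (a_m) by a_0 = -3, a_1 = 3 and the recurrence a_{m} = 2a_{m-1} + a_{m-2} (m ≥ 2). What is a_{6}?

The ordinary generating function has denominator 1 - 2t - t^2.
Iterating the recurrence: a_0,…,a_{6} = -3, 3, 3, 9, 21, 51, 123.

123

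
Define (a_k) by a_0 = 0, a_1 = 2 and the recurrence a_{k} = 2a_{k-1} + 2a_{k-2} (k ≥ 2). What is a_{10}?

13376

The ordinary generating function has denominator 1 - 2q - 2q^2.
Iterating the recurrence: a_0,…,a_{10} = 0, 2, 4, 12, 32, 88, 240, 656, 1792, 4896, 13376.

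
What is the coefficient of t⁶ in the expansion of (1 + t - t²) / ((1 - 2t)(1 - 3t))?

2513

The denominator gives the recurrence a_n = 5a_(n−1) − 6a_(n−2) for n ≥ 3; the numerator fixes a_0 = 1, a_1 = 6, a_2 = 23.
Iterating: 1, 6, 23, 79, 257, 811, 2513, so a_6 = 2513.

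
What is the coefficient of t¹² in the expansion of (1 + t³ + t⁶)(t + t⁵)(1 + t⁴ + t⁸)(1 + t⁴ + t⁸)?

(1 + t³ + t⁶) has coefficients 1,0,0,1,0,0,1 for degrees 0…6.
(t + t⁵) has coefficients 0,1,0,0,0,1,0,0,0,0,0,0,0 for degrees 0…12.
Multiplying by (1 + t⁴ + t⁸) gives running coefficients 0,1,0,0,0,2,0,0,0,2,0,0,0 for degrees 0…12.
Finally multiplying by (1 + t⁴ + t⁸), the product of all factors after the first has coefficients 0,1,0,0,0,3,0,0,0,5,0,0,0 for degrees 0…12.
[t¹²] = 1·0 + 1·5 + 1·0 = 5.

5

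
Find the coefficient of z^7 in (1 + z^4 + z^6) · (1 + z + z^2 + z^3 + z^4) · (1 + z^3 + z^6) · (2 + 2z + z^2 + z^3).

(1 + z^4 + z^6) has coefficients 1,0,0,0,1,0,1 for degrees 0…6.
(1 + z + z^2 + z^3 + z^4) has coefficients 1,1,1,1,1,0,0,0 for degrees 0…7.
Multiplying by (1 + z^3 + z^6) gives running coefficients 1,1,1,2,2,1,2,2 for degrees 0…7.
Finally multiplying by (2 + 2z + z^2 + z^3), the product of all factors after the first has coefficients 2,4,5,8,10,9,10,11 for degrees 0…7.
[z^7] = 1·11 + 1·8 + 1·4 = 23.

23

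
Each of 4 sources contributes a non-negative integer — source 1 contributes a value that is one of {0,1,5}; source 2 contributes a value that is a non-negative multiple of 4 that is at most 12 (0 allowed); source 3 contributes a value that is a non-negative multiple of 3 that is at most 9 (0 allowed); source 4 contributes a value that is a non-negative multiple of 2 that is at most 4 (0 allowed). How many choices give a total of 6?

The generating function for the choices is (1 + t + t^5)·(1 + t^4 + t^8 + t^12)·(1 + t^3 + t^6 + t^9)·(1 + t^2 + t^4); the count is [t^6].
(1 + t + t^5) has coefficients 1,1,0,0,0,1 for degrees 0…5.
(1 + t^4 + t^8 + t^12) has coefficients 1,0,0,0,1,0,0 for degrees 0…6.
Multiplying by (1 + t^3 + t^6 + t^9) gives running coefficients 1,0,0,1,1,0,1 for degrees 0…6.
Finally multiplying by (1 + t^2 + t^4), the product of all factors after the first has coefficients 1,0,1,1,2,1,2 for degrees 0…6.
[t^6] = 1·2 + 1·1 + 1·0 = 3.

3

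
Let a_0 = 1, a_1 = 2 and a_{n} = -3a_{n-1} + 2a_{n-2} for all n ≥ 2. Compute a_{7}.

The ordinary generating function has denominator 1 + 3q - 2q^2.
Iterating the recurrence: a_0,…,a_{7} = 1, 2, -4, 16, -56, 200, -712, 2536.

2536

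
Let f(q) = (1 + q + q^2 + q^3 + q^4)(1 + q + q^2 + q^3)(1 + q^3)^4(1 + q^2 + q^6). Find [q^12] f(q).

(1 + q + q^2 + q^3 + q^4) has coefficients 1,1,1,1,1 for degrees 0…4.
(1 + q + q^2 + q^3) has coefficients 1,1,1,1,0,0,0,0,0,0,0,0,0 for degrees 0…12.
Multiplying by (1 + q^3)^4 gives running coefficients 1,1,1,5,4,4,10,6,6,10,4,4,5 for degrees 0…12.
Finally multiplying by (1 + q^2 + q^6), the product of all factors after the first has coefficients 1,1,2,6,5,9,15,11,17,21,14,18,19 for degrees 0…12.
[q^12] = 1·19 + 1·18 + 1·14 + 1·21 + 1·17 = 89.

89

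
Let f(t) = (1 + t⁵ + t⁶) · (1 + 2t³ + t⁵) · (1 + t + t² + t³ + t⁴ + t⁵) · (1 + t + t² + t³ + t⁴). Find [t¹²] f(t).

35

(1 + t⁵ + t⁶) has coefficients 1,0,0,0,0,1,1 for degrees 0…6.
(1 + 2t³ + t⁵) has coefficients 1,0,0,2,0,1,0,0,0,0,0,0,0 for degrees 0…12.
Multiplying by (1 + t + t² + t³ + t⁴ + t⁵) gives running coefficients 1,1,1,3,3,4,3,3,3,1,1,0,0 for degrees 0…12.
Finally multiplying by (1 + t + t² + t³ + t⁴), the product of all factors after the first has coefficients 1,2,3,6,9,12,14,16,16,14,11,8,5 for degrees 0…12.
[t¹²] = 1·5 + 1·16 + 1·14 = 35.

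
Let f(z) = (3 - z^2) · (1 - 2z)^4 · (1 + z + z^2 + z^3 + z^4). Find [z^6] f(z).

(3 - z^2) has coefficients 3,0,-1 for degrees 0…2.
(1 - 2z)^4 has coefficients 1,-8,24,-32,16,0,0 for degrees 0…6.
Finally multiplying by (1 + z + z^2 + z^3 + z^4), the product of all factors after the first has coefficients 1,-7,17,-15,1,0,8 for degrees 0…6.
[z^6] = 3·8 − 1·1 = 23.

23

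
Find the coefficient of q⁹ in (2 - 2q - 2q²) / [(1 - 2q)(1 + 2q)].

The denominator gives the recurrence a_n = 4a_(n−2) for n ≥ 3; the numerator fixes a_0 = 2, a_1 = -2, a_2 = 6.
Iterating: 2, -2, 6, -8, 24, -32, 96, -128, 384, -512, so a_9 = -512.

-512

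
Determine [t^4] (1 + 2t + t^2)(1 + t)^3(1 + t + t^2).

25

(1 + 2t + t^2) has coefficients 1,2,1 for degrees 0…2.
(1 + t)^3 has coefficients 1,3,3,1,0 for degrees 0…4.
Finally multiplying by (1 + t + t^2), the product of all factors after the first has coefficients 1,4,7,7,4 for degrees 0…4.
[t^4] = 1·4 + 2·7 + 1·7 = 25.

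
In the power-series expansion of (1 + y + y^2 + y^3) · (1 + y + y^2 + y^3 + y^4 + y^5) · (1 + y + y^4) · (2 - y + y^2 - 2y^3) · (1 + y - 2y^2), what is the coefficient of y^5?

-2

(1 + y + y^2 + y^3) has coefficients 1,1,1,1 for degrees 0…3.
(1 + y + y^2 + y^3 + y^4 + y^5) has coefficients 1,1,1,1,1,1 for degrees 0…5.
Multiplying by (1 + y + y^4) gives running coefficients 1,2,2,2,3,3 for degrees 0…5.
Multiplying by (2 - y + y^2 - 2y^3) gives running coefficients 2,3,3,2,2,1 for degrees 0…5.
Finally multiplying by (1 + y - 2y^2), the product of all factors after the first has coefficients 2,5,2,-1,-2,-1 for degrees 0…5.
[y^5] = 1·(-1) + 1·(-2) + 1·(-1) + 1·2 = -2.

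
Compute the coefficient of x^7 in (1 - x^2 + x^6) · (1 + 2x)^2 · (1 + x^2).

(1 - x^2 + x^6) has coefficients 1,0,-1,0,0,0,1 for degrees 0…6.
(1 + 2x)^2 has coefficients 1,4,4,0,0,0,0,0 for degrees 0…7.
Finally multiplying by (1 + x^2), the product of all factors after the first has coefficients 1,4,5,4,4,0,0,0 for degrees 0…7.
[x^7] = 1·0 − 1·0 + 1·4 = 4.

4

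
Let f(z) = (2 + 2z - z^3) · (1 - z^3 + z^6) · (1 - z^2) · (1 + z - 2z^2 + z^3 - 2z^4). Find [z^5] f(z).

(2 + 2z - z^3) has coefficients 2,2,0,-1 for degrees 0…3.
(1 - z^3 + z^6) has coefficients 1,0,0,-1,0,0 for degrees 0…5.
Multiplying by (1 - z^2) gives running coefficients 1,0,-1,-1,0,1 for degrees 0…5.
Finally multiplying by (1 + z - 2z^2 + z^3 - 2z^4), the product of all factors after the first has coefficients 1,1,-3,-1,-1,2 for degrees 0…5.
[z^5] = 2·2 + 2·(-1) − 1·(-3) = 5.

5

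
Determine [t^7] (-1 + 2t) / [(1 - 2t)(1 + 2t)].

128

The denominator gives the recurrence a_n = 4a_(n−2) for n ≥ 3; the numerator fixes a_0 = -1, a_1 = 2, a_2 = -4.
Iterating: -1, 2, -4, 8, -16, 32, -64, 128, so a_7 = 128.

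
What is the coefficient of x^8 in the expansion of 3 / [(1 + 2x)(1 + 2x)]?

The denominator gives the recurrence a_n = −4a_(n−1) − 4a_(n−2) for n ≥ 2; the numerator fixes a_0 = 3, a_1 = -12.
Iterating: 3, -12, 36, -96, 240, -576, 1344, -3072, 6912, so a_8 = 6912.

6912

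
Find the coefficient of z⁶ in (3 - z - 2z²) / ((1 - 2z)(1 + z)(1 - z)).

The denominator gives the recurrence a_n = 2a_(n−1) + a_(n−2) − 2a_(n−3) for n ≥ 3; the numerator fixes a_0 = 3, a_1 = 5, a_2 = 11.
Iterating: 3, 5, 11, 21, 43, 85, 171, so a_6 = 171.

171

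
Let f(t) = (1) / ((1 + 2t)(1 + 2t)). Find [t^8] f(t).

The denominator gives the recurrence a_n = −4a_(n−1) − 4a_(n−2) for n ≥ 3; the numerator fixes a_0 = 1, a_1 = -4, a_2 = 12.
Iterating: 1, -4, 12, -32, 80, -192, 448, -1024, 2304, so a_8 = 2304.

2304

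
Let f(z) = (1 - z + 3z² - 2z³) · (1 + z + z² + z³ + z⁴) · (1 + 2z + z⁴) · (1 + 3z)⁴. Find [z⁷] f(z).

(1 - z + 3z² - 2z³) has coefficients 1,-1,3,-2 for degrees 0…3.
(1 + z + z² + z³ + z⁴) has coefficients 1,1,1,1,1,0,0,0 for degrees 0…7.
Multiplying by (1 + 2z + z⁴) gives running coefficients 1,3,3,3,4,3,1,1 for degrees 0…7.
Finally multiplying by (1 + 3z)⁴, the product of all factors after the first has coefficients 1,15,93,309,607,780,820,850 for degrees 0…7.
[z⁷] = 1·850 − 1·820 + 3·780 − 2·607 = 1156.

1156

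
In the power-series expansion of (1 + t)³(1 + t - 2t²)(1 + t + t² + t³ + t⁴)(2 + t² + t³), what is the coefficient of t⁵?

14

(1 + t)³ has coefficients 1,3,3,1 for degrees 0…3.
(1 + t - 2t²) has coefficients 1,1,-2,0,0,0 for degrees 0…5.
Multiplying by (1 + t + t² + t³ + t⁴) gives running coefficients 1,2,0,0,0,-1 for degrees 0…5.
Finally multiplying by (2 + t² + t³), the product of all factors after the first has coefficients 2,4,1,3,2,-2 for degrees 0…5.
[t⁵] = 1·(-2) + 3·2 + 3·3 + 1·1 = 14.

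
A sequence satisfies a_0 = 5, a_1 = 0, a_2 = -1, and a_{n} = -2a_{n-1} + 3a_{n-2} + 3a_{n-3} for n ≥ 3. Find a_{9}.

6221

The ordinary generating function has denominator 1 + 2y - 3y^2 - 3y^3.
Iterating the recurrence: a_0,…,a_{9} = 5, 0, -1, 17, -37, 122, -304, 863, -2272, 6221.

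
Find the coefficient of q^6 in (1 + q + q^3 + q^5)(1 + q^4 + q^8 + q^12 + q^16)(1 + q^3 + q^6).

2

(1 + q + q^3 + q^5) has coefficients 1,1,0,1,0,1 for degrees 0…5.
(1 + q^4 + q^8 + q^12 + q^16) has coefficients 1,0,0,0,1,0,0 for degrees 0…6.
Finally multiplying by (1 + q^3 + q^6), the product of all factors after the first has coefficients 1,0,0,1,1,0,1 for degrees 0…6.
[q^6] = 1·1 + 1·0 + 1·1 + 1·0 = 2.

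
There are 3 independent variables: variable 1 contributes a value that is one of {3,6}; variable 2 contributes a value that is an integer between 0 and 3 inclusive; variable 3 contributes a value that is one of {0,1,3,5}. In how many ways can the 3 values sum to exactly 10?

The generating function for the choices is (t^3 + t^6)·(1 + t + t^2 + t^3)·(1 + t + t^3 + t^5); the count is [t^10].
(t^3 + t^6) has coefficients 0,0,0,1,0,0,1 for degrees 0…6.
(1 + t + t^2 + t^3) has coefficients 1,1,1,1,0,0,0,0,0,0,0 for degrees 0…10.
Finally multiplying by (1 + t + t^3 + t^5), the product of all factors after the first has coefficients 1,2,2,3,2,2,2,1,1,0,0 for degrees 0…10.
[t^10] = 1·1 + 1·2 = 3.

3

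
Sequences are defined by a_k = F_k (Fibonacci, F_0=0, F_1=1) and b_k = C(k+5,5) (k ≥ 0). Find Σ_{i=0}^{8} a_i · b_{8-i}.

This is [x^8] in the product of the two ordinary generating functions.
Σ = 0·1287 + 1·792 + 1·462 + 2·252 + 3·126 + 5·56 + 8·21 + 13·6 + 21·1 = 2683.

2683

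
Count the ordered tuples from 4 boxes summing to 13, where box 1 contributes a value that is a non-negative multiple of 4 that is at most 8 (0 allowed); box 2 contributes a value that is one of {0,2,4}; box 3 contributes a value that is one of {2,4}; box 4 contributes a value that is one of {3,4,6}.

The generating function for the choices is (1 + t^4 + t^8)·(1 + t^2 + t^4)·(t^2 + t^4)·(t^3 + t^4 + t^6); the count is [t^13].
(1 + t^4 + t^8) has coefficients 1,0,0,0,1,0,0,0,1 for degrees 0…8.
(1 + t^2 + t^4) has coefficients 1,0,1,0,1,0,0,0,0,0,0,0,0,0 for degrees 0…13.
Multiplying by (t^2 + t^4) gives running coefficients 0,0,1,0,2,0,2,0,1,0,0,0,0,0 for degrees 0…13.
Finally multiplying by (t^3 + t^4 + t^6), the product of all factors after the first has coefficients 0,0,0,0,0,1,1,2,3,2,4,1,3,0 for degrees 0…13.
[t^13] = 1·0 + 1·2 + 1·1 = 3.

3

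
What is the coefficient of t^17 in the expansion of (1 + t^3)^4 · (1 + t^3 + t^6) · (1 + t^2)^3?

15

(1 + t^3)^4 has coefficients 1,0,0,4,0,0,6,0,0,4,0,0,1 for degrees 0…12.
(1 + t^3 + t^6) has coefficients 1,0,0,1,0,0,1,0,0,0,0,0,0,0,0,0,0,0 for degrees 0…17.
Finally multiplying by (1 + t^2)^3, the product of all factors after the first has coefficients 1,0,3,1,3,3,2,3,3,1,3,0,1,0,0,0,0,0 for degrees 0…17.
[t^17] = 1·0 + 4·0 + 6·0 + 4·3 + 1·3 = 15.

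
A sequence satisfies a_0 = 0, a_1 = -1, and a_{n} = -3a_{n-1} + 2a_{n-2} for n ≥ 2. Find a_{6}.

495

The ordinary generating function has denominator 1 + 3x - 2x^2.
Iterating the recurrence: a_0,…,a_{6} = 0, -1, 3, -11, 39, -139, 495.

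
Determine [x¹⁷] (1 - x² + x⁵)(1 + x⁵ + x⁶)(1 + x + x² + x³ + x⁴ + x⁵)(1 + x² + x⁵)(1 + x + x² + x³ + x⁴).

(1 - x² + x⁵) has coefficients 1,0,-1,0,0,1 for degrees 0…5.
(1 + x⁵ + x⁶) has coefficients 1,0,0,0,0,1,1,0,0,0,0,0,0,0,0,0,0,0 for degrees 0…17.
Multiplying by (1 + x + x² + x³ + x⁴ + x⁵) gives running coefficients 1,1,1,1,1,2,2,2,2,2,2,1,0,0,0,0,0,0 for degrees 0…17.
Multiplying by (1 + x² + x⁵) gives running coefficients 1,1,2,2,2,4,4,5,5,5,6,5,4,3,2,2,1,0 for degrees 0…17.
Finally multiplying by (1 + x + x² + x³ + x⁴), the product of all factors after the first has coefficients 1,2,4,6,8,11,14,17,20,23,25,26,25,23,20,16,12,8 for degrees 0…17.
[x¹⁷] = 1·8 − 1·16 + 1·25 = 17.

17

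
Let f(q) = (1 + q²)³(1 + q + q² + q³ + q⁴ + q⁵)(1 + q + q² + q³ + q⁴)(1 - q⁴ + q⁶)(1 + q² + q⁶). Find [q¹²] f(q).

42

(1 + q²)³ has coefficients 1,0,3,0,3,0,1 for degrees 0…6.
(1 + q + q² + q³ + q⁴ + q⁵) has coefficients 1,1,1,1,1,1,0,0,0,0,0,0,0 for degrees 0…12.
Multiplying by (1 + q + q² + q³ + q⁴) gives running coefficients 1,2,3,4,5,5,4,3,2,1,0,0,0 for degrees 0…12.
Multiplying by (1 - q⁴ + q⁶) gives running coefficients 1,2,3,4,4,3,2,1,0,0,1,2,2 for degrees 0…12.
Finally multiplying by (1 + q² + q⁶), the product of all factors after the first has coefficients 1,2,4,6,7,7,7,6,5,5,5,5,5 for degrees 0…12.
[q¹²] = 1·5 + 3·5 + 3·5 + 1·7 = 42.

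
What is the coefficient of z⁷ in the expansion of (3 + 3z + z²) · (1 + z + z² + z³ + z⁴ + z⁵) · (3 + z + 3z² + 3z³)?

(3 + 3z + z²) has coefficients 3,3,1 for degrees 0…2.
(1 + z + z² + z³ + z⁴ + z⁵) has coefficients 1,1,1,1,1,1,0,0 for degrees 0…7.
Finally multiplying by (3 + z + 3z² + 3z³), the product of all factors after the first has coefficients 3,4,7,10,10,10,7,6 for degrees 0…7.
[z⁷] = 3·6 + 3·7 + 1·10 = 49.

49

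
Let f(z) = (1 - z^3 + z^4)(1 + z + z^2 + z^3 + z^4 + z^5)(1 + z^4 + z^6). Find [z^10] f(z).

1

(1 - z^3 + z^4) has coefficients 1,0,0,-1,1 for degrees 0…4.
(1 + z + z^2 + z^3 + z^4 + z^5) has coefficients 1,1,1,1,1,1,0,0,0,0,0 for degrees 0…10.
Finally multiplying by (1 + z^4 + z^6), the product of all factors after the first has coefficients 1,1,1,1,2,2,2,2,2,2,1 for degrees 0…10.
[z^10] = 1·1 − 1·2 + 1·2 = 1.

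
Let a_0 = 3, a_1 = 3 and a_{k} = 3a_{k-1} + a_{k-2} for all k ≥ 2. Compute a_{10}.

The ordinary generating function has denominator 1 - 3q - q^2.
Iterating the recurrence: a_0,…,a_{10} = 3, 3, 12, 39, 129, 426, 1407, 4647, 15348, 50691, 167421.

167421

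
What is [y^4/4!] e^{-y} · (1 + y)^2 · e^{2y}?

21

The EGF product rule gives c_4 = Σ_{k_1+k_2+k_3=4} C(4; k_1,k_2,k_3) · ∏ g_i(k_i), where e^{-y} gives (-1)^k; (1+y)^2 gives the falling factorial (2)_k; e^{2y} gives (2)^k.
g_1(k) for k = 0…4: 1, -1, 1, -1, 1.
g_2(k) for k = 0…4: 1, 2, 2, 0, 0.
g_3(k) for k = 0…4: 1, 2, 4, 8, 16.
First combine the last two factors: h(k) = Σ_j C(k,j)·g_2(j)·g_3(k−j) for k = 0…4: 1, 4, 14, 44, 128.
c_4 = Σ_k C(4,k)·g_1(k)·h(4−k) = 1·1·128 + 4·(-1)·44 + 6·1·14 + 4·(-1)·4 + 1·1·1 = 128 − 176 + 84 − 16 + 1 = 21.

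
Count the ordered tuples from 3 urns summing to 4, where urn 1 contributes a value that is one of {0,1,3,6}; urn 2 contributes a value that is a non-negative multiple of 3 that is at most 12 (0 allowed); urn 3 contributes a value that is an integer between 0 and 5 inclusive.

The generating function for the choices is (1 + z + z^3 + z^6)·(1 + z^3 + z^6 + z^9 + z^12)·(1 + z + z^2 + z^3 + z^4 + z^5); the count is [z^4].
(1 + z + z^3 + z^6) has coefficients 1,1,0,1,0 for degrees 0…4.
(1 + z^3 + z^6 + z^9 + z^12) has coefficients 1,0,0,1,0 for degrees 0…4.
Finally multiplying by (1 + z + z^2 + z^3 + z^4 + z^5), the product of all factors after the first has coefficients 1,1,1,2,2 for degrees 0…4.
[z^4] = 1·2 + 1·2 + 1·1 = 5.

5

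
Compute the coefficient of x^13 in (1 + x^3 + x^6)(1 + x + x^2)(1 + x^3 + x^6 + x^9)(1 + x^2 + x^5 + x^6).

11

(1 + x^3 + x^6) has coefficients 1,0,0,1,0,0,1 for degrees 0…6.
(1 + x + x^2) has coefficients 1,1,1,0,0,0,0,0,0,0,0,0,0,0 for degrees 0…13.
Multiplying by (1 + x^3 + x^6 + x^9) gives running coefficients 1,1,1,1,1,1,1,1,1,1,1,1,0,0 for degrees 0…13.
Finally multiplying by (1 + x^2 + x^5 + x^6), the product of all factors after the first has coefficients 1,1,2,2,2,3,4,4,4,4,4,4,3,3 for degrees 0…13.
[x^13] = 1·3 + 1·4 + 1·4 = 11.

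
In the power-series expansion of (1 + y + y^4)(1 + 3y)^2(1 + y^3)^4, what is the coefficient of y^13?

11

(1 + y + y^4) has coefficients 1,1,0,0,1 for degrees 0…4.
(1 + 3y)^2 has coefficients 1,6,9,0,0,0,0,0,0,0,0,0,0,0 for degrees 0…13.
Finally multiplying by (1 + y^3)^4, the product of all factors after the first has coefficients 1,6,9,4,24,36,6,36,54,4,24,36,1,6 for degrees 0…13.
[y^13] = 1·6 + 1·1 + 1·4 = 11.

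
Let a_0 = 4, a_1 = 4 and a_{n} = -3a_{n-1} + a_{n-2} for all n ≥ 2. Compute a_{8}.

-10952

The ordinary generating function has denominator 1 + 3q - q^2.
Iterating the recurrence: a_0,…,a_{8} = 4, 4, -8, 28, -92, 304, -1004, 3316, -10952.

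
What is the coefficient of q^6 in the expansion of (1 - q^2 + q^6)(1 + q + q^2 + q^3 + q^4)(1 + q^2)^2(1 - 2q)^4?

(1 - q^2 + q^6) has coefficients 1,0,-1,0,0,0,1 for degrees 0…6.
(1 + q + q^2 + q^3 + q^4) has coefficients 1,1,1,1,1,0,0 for degrees 0…6.
Multiplying by (1 + q^2)^2 gives running coefficients 1,1,3,3,4,3,3 for degrees 0…6.
Finally multiplying by (1 - 2q)^4, the product of all factors after the first has coefficients 1,-7,19,-29,36,-37,27 for degrees 0…6.
[q^6] = 1·27 − 1·36 + 1·1 = -8.

-8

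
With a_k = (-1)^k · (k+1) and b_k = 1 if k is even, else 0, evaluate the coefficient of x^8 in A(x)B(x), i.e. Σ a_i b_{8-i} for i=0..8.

25

Write out a_i and b_{8-i} for i = 0,…,8 and sum the products.
Σ = 1·1 − 2·0 + 3·1 − 4·0 + 5·1 − 6·0 + 7·1 − 8·0 + 9·1 = 25.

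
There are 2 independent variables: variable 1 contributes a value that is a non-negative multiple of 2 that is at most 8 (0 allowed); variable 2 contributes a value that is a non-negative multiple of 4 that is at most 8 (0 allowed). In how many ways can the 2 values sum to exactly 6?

The generating function for the choices is (1 + y² + y⁴ + y⁶ + y⁸)·(1 + y⁴ + y⁸); the count is [y⁶].
(1 + y² + y⁴ + y⁶ + y⁸) has coefficients 1,0,1,0,1,0,1 for degrees 0…6.
(1 + y⁴ + y⁸) has coefficients 1,0,0,0,1,0,0 for degrees 0…6.
[y⁶] = 1·0 + 1·1 + 1·0 + 1·1 = 2.

2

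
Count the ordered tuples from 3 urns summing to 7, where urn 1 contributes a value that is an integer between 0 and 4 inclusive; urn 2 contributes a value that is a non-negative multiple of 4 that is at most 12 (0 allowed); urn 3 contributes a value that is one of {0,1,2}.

3

The generating function for the choices is (1 + z + z^2 + z^3 + z^4)·(1 + z^4 + z^8 + z^12)·(1 + z + z^2); the count is [z^7].
(1 + z + z^2 + z^3 + z^4) has coefficients 1,1,1,1,1 for degrees 0…4.
(1 + z^4 + z^8 + z^12) has coefficients 1,0,0,0,1,0,0,0 for degrees 0…7.
Finally multiplying by (1 + z + z^2), the product of all factors after the first has coefficients 1,1,1,0,1,1,1,0 for degrees 0…7.
[z^7] = 1·0 + 1·1 + 1·1 + 1·1 + 1·0 = 3.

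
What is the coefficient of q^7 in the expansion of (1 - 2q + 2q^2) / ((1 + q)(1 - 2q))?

The denominator gives the recurrence a_n = a_(n−1) + 2a_(n−2) for n ≥ 3; the numerator fixes a_0 = 1, a_1 = -1, a_2 = 3.
Iterating: 1, -1, 3, 1, 7, 9, 23, 41, so a_7 = 41.

41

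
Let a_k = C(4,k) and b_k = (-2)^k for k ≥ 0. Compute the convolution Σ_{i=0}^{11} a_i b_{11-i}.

-128

Write out a_i and b_{11-i} for i = 0,…,11 and sum the products.
Σ = 1·(-2048) + 4·1024 + 6·(-512) + 4·256 + 1·(-128) + 0·64 + 0·(-32) + 0·16 + 0·(-8) + 0·4 + 0·(-2) + 0·1 = -128.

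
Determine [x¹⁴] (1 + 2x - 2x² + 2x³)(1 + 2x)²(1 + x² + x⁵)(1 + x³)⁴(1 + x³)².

415

(1 + 2x - 2x² + 2x³) has coefficients 1,2,-2,2 for degrees 0…3.
(1 + 2x)² has coefficients 1,4,4,0,0,0,0,0,0,0,0,0,0,0,0 for degrees 0…14.
Multiplying by (1 + x² + x⁵) gives running coefficients 1,4,5,4,4,1,4,4,0,0,0,0,0,0,0 for degrees 0…14.
Multiplying by (1 + x³)⁴ gives running coefficients 1,4,5,8,20,21,26,44,34,44,56,26,41,44,9 for degrees 0…14.
Finally multiplying by (1 + x³)², the product of all factors after the first has coefficients 1,4,5,10,28,31,43,88,81,104,164,115,155,200,95 for degrees 0…14.
[x¹⁴] = 1·95 + 2·200 − 2·155 + 2·115 = 415.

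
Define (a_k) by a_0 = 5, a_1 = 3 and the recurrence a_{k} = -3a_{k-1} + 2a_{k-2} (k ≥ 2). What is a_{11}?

The ordinary generating function has denominator 1 + 3y - 2y^2.
Iterating the recurrence: a_0,…,a_{11} = 5, 3, 1, 3, -7, 27, -95, 339, -1207, 4299, -15311, 54531.

54531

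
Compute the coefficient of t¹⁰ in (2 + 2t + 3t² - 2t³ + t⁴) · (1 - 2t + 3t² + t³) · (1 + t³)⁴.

(2 + 2t + 3t² - 2t³ + t⁴) has coefficients 2,2,3,-2,1 for degrees 0…4.
(1 - 2t + 3t² + t³) has coefficients 1,-2,3,1,0,0,0,0,0,0,0 for degrees 0…10.
Finally multiplying by (1 + t³)⁴, the product of all factors after the first has coefficients 1,-2,3,5,-8,12,10,-12,18,10,-8 for degrees 0…10.
[t¹⁰] = 2·(-8) + 2·10 + 3·18 − 2·(-12) + 1·10 = 92.

92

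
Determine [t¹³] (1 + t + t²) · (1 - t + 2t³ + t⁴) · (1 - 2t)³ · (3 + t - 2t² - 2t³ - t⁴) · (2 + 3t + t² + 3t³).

(1 + t + t²) has coefficients 1,1,1 for degrees 0…2.
(1 - t + 2t³ + t⁴) has coefficients 1,-1,0,2,1,0,0,0,0,0,0,0,0,0 for degrees 0…13.
Multiplying by (1 - 2t)³ gives running coefficients 1,-7,18,-18,-3,18,-4,-8,0,0,0,0,0,0 for degrees 0…13.
Multiplying by (3 + t - 2t² - 2t³ - t⁴) gives running coefficients 3,-20,45,-24,-50,58,30,-40,-33,6,20,8,0,0 for degrees 0…13.
Finally multiplying by (2 + 3t + t² + 3t³), the product of all factors after the first has coefficients 6,-31,33,76,-187,77,112,-82,18,-37,-95,-17,62,68 for degrees 0…13.
[t¹³] = 1·68 + 1·62 + 1·(-17) = 113.

113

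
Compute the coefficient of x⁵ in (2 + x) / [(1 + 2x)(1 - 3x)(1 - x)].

The denominator gives the recurrence a_n = 2a_(n−1) + 5a_(n−2) − 6a_(n−3) for n ≥ 3; the numerator fixes a_0 = 2, a_1 = 5, a_2 = 20.
Iterating: 2, 5, 20, 53, 176, 497, so a_5 = 497.

497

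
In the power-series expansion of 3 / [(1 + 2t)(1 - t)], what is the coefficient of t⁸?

The denominator gives the recurrence a_n = −a_(n−1) + 2a_(n−2) for n ≥ 2; the numerator fixes a_0 = 3, a_1 = -3.
Iterating: 3, -3, 9, -15, 33, -63, 129, -255, 513, so a_8 = 513.

513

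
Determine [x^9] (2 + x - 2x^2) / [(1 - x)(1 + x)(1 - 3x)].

Partial fractions give a closed form: a_n = (-1/4)·1^n + (-1/8)·(-1)^n + (19/8)·3^n.
At n = 9: a_9 = 46747.

46747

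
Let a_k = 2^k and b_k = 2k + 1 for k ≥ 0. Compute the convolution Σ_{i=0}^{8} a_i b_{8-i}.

1515

This is [x^8] in the product of the two ordinary generating functions.
Σ = 1·17 + 2·15 + 4·13 + 8·11 + 16·9 + 32·7 + 64·5 + 128·3 + 256·1 = 1515.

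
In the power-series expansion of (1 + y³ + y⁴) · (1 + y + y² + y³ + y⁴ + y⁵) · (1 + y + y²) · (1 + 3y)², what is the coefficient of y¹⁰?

87

(1 + y³ + y⁴) has coefficients 1,0,0,1,1 for degrees 0…4.
(1 + y + y² + y³ + y⁴ + y⁵) has coefficients 1,1,1,1,1,1,0,0,0,0,0 for degrees 0…10.
Multiplying by (1 + y + y²) gives running coefficients 1,2,3,3,3,3,2,1,0,0,0 for degrees 0…10.
Finally multiplying by (1 + 3y)², the product of all factors after the first has coefficients 1,8,24,39,48,48,47,40,24,9,0 for degrees 0…10.
[y¹⁰] = 1·0 + 1·40 + 1·47 = 87.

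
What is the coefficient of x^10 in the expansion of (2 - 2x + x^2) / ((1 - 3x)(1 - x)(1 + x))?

95955

Partial fractions give a closed form: a_n = (13/8)·3^n + (-1/4)·1^n + (5/8)·(-1)^n.
At n = 10: a_10 = 95955.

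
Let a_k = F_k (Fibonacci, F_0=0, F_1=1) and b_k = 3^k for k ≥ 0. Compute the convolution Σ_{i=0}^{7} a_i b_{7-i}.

1297

Write out a_i and b_{7-i} for i = 0,…,7 and sum the products.
Σ = 0·2187 + 1·729 + 1·243 + 2·81 + 3·27 + 5·9 + 8·3 + 13·1 = 1297.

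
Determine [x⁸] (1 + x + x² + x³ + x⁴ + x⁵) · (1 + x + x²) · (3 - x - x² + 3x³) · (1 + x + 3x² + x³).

52

(1 + x + x² + x³ + x⁴ + x⁵) has coefficients 1,1,1,1,1,1 for degrees 0…5.
(1 + x + x²) has coefficients 1,1,1,0,0,0,0,0,0 for degrees 0…8.
Multiplying by (3 - x - x² + 3x³) gives running coefficients 3,2,1,1,2,3,0,0,0 for degrees 0…8.
Finally multiplying by (1 + x + 3x² + x³), the product of all factors after the first has coefficients 3,5,12,11,8,9,10,11,3 for degrees 0…8.
[x⁸] = 1·3 + 1·11 + 1·10 + 1·9 + 1·8 + 1·11 = 52.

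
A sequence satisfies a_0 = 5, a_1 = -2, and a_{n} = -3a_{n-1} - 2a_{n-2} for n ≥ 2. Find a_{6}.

-184

The ordinary generating function has denominator 1 + 3x + 2x^2.
Iterating the recurrence: a_0,…,a_{6} = 5, -2, -4, 16, -40, 88, -184.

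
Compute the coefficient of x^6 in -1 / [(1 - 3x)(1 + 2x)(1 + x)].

The denominator gives the recurrence a_n = 7a_(n−2) + 6a_(n−3) for n ≥ 3; the numerator fixes a_0 = -1, a_1 = 0, a_2 = -7.
Iterating: -1, 0, -7, -6, -49, -84, -379, so a_6 = -379.

-379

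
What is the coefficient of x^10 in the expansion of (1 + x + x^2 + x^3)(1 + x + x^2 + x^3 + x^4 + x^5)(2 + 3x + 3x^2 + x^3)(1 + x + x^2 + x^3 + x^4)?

(1 + x + x^2 + x^3) has coefficients 1,1,1,1 for degrees 0…3.
(1 + x + x^2 + x^3 + x^4 + x^5) has coefficients 1,1,1,1,1,1,0,0,0,0,0 for degrees 0…10.
Multiplying by (2 + 3x + 3x^2 + x^3) gives running coefficients 2,5,8,9,9,9,7,4,1,0,0 for degrees 0…10.
Finally multiplying by (1 + x + x^2 + x^3 + x^4), the product of all factors after the first has coefficients 2,7,15,24,33,40,42,38,30,21,12 for degrees 0…10.
[x^10] = 1·12 + 1·21 + 1·30 + 1·38 = 101.

101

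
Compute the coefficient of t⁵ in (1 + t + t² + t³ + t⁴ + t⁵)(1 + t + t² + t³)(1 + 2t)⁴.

(1 + t + t² + t³ + t⁴ + t⁵) has coefficients 1,1,1,1,1,1 for degrees 0…5.
(1 + t + t² + t³) has coefficients 1,1,1,1,0,0 for degrees 0…5.
Finally multiplying by (1 + 2t)⁴, the product of all factors after the first has coefficients 1,9,33,65,80,72 for degrees 0…5.
[t⁵] = 1·72 + 1·80 + 1·65 + 1·33 + 1·9 + 1·1 = 260.

260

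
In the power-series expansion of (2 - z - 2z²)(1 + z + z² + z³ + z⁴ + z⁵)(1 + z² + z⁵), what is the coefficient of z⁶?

(2 - z - 2z²) has coefficients 2,-1,-2 for degrees 0…2.
(1 + z + z² + z³ + z⁴ + z⁵) has coefficients 1,1,1,1,1,1,0 for degrees 0…6.
Finally multiplying by (1 + z² + z⁵), the product of all factors after the first has coefficients 1,1,2,2,2,3,2 for degrees 0…6.
[z⁶] = 2·2 − 1·3 − 2·2 = -3.

-3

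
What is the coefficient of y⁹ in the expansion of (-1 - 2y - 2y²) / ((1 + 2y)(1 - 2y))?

-512

The denominator gives the recurrence a_n = 4a_(n−2) for n ≥ 3; the numerator fixes a_0 = -1, a_1 = -2, a_2 = -6.
Iterating: -1, -2, -6, -8, -24, -32, -96, -128, -384, -512, so a_9 = -512.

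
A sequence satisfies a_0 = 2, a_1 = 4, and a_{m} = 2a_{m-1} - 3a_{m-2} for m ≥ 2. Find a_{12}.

The ordinary generating function has denominator 1 - 2q + 3q^2.
Iterating the recurrence: a_0,…,a_{12} = 2, 4, 2, -8, -22, -20, 26, 112, 146, -44, -526, -920, -262.

-262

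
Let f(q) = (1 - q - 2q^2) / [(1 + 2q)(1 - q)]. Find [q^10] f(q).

682

The denominator gives the recurrence a_n = −a_(n−1) + 2a_(n−2) for n ≥ 3; the numerator fixes a_0 = 1, a_1 = -2, a_2 = 2.
Iterating: 1, -2, 2, -6, 10, -22, 42, -86, 170, -342, 682, so a_10 = 682.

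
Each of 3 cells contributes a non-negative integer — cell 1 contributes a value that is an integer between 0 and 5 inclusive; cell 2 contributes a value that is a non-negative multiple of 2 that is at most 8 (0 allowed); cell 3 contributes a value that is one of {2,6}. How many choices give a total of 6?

4

The generating function for the choices is (1 + y + y^2 + y^3 + y^4 + y^5)·(1 + y^2 + y^4 + y^6 + y^8)·(y^2 + y^6); the count is [y^6].
(1 + y + y^2 + y^3 + y^4 + y^5) has coefficients 1,1,1,1,1,1 for degrees 0…5.
(1 + y^2 + y^4 + y^6 + y^8) has coefficients 1,0,1,0,1,0,1 for degrees 0…6.
Finally multiplying by (y^2 + y^6), the product of all factors after the first has coefficients 0,0,1,0,1,0,2 for degrees 0…6.
[y^6] = 1·2 + 1·0 + 1·1 + 1·0 + 1·1 + 1·0 = 4.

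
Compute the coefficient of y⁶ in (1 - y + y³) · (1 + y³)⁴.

10

(1 - y + y³) has coefficients 1,-1,0,1 for degrees 0…3.
(1 + y³)⁴ has coefficients 1,0,0,4,0,0,6 for degrees 0…6.
[y⁶] = 1·6 − 1·0 + 1·4 = 10.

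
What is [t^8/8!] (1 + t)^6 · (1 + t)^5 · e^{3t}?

The EGF product rule gives c_8 = Σ_{k_1+k_2+k_3=8} C(8; k_1,k_2,k_3) · ∏ g_i(k_i), where (1+t)^6 gives the falling factorial (6)_k; (1+t)^5 gives the falling factorial (5)_k; e^{3t} gives (3)^k.
g_1(k) for k = 0…8: 1, 6, 30, 120, 360, 720, 720, 0, 0.
g_2(k) for k = 0…8: 1, 5, 20, 60, 120, 120, 0, 0, 0.
g_3(k) for k = 0…8: 1, 3, 9, 27, 81, 243, 729, 2187, 6561.
First combine the last two factors: h(k) = Σ_j C(k,j)·g_2(j)·g_3(k−j) for k = 0…8: 1, 8, 59, 402, 2541, 14988, 83079, 435942, 2180601.
c_8 = Σ_k C(8,k)·g_1(k)·h(8−k) = 1·1·2180601 + 8·6·435942 + 28·30·83079 + 56·120·14988 + 70·360·2541 + 56·720·402 + 28·720·59 = 2180601 + 20925216 + 69786360 + 100719360 + 64033200 + 16208640 + 1189440 = 275042817.

275042817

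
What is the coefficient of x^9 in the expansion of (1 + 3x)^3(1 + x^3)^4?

166

(1 + 3x)^3 has coefficients 1,9,27,27 for degrees 0…3.
(1 + x^3)^4 has coefficients 1,0,0,4,0,0,6,0,0,4 for degrees 0…9.
[x^9] = 1·4 + 9·0 + 27·0 + 27·6 = 166.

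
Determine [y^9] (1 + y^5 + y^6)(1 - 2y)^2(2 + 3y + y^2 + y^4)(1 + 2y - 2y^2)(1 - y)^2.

63

(1 + y^5 + y^6) has coefficients 1,0,0,0,0,1,1 for degrees 0…6.
(1 - 2y)^2 has coefficients 1,-4,4,0,0,0,0,0,0,0 for degrees 0…9.
Multiplying by (2 + 3y + y^2 + y^4) gives running coefficients 2,-5,-3,8,5,-4,4,0,0,0 for degrees 0…9.
Multiplying by (1 + 2y - 2y^2) gives running coefficients 2,-1,-17,12,27,-10,-14,16,-8,0 for degrees 0…9.
Finally multiplying by (1 - y)^2, the product of all factors after the first has coefficients 2,-5,-13,45,-14,-52,33,34,-54,32 for degrees 0…9.
[y^9] = 1·32 + 1·(-14) + 1·45 = 63.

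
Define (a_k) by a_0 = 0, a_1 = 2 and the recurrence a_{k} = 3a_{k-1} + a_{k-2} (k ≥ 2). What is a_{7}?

2378

The ordinary generating function has denominator 1 - 3t - t^2.
Iterating the recurrence: a_0,…,a_{7} = 0, 2, 6, 20, 66, 218, 720, 2378.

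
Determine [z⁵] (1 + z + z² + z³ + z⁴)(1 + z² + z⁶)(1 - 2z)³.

(1 + z + z² + z³ + z⁴) has coefficients 1,1,1,1,1 for degrees 0…4.
(1 + z² + z⁶) has coefficients 1,0,1,0,0,0 for degrees 0…5.
Finally multiplying by (1 - 2z)³, the product of all factors after the first has coefficients 1,-6,13,-14,12,-8 for degrees 0…5.
[z⁵] = 1·(-8) + 1·12 + 1·(-14) + 1·13 + 1·(-6) = -3.

-3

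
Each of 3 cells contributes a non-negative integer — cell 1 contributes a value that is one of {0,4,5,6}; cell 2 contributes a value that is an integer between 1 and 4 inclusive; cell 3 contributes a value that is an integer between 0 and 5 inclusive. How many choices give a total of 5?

The generating function for the choices is (1 + x⁴ + x⁵ + x⁶)·(x + x² + x³ + x⁴)·(1 + x + x² + x³ + x⁴ + x⁵); the count is [x⁵].
(1 + x⁴ + x⁵ + x⁶) has coefficients 1,0,0,0,1,1 for degrees 0…5.
(x + x² + x³ + x⁴) has coefficients 0,1,1,1,1,0 for degrees 0…5.
Finally multiplying by (1 + x + x² + x³ + x⁴ + x⁵), the product of all factors after the first has coefficients 0,1,2,3,4,4 for degrees 0…5.
[x⁵] = 1·4 + 1·1 + 1·0 = 5.

5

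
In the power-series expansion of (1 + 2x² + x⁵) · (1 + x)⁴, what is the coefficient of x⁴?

(1 + 2x² + x⁵) has coefficients 1,0,2,0,0 for degrees 0…4.
(1 + x)⁴ has coefficients 1,4,6,4,1 for degrees 0…4.
[x⁴] = 1·1 + 2·6 = 13.

13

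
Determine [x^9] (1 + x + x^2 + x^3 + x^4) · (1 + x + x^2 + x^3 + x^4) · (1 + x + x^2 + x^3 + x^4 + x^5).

(1 + x + x^2 + x^3 + x^4) has coefficients 1,1,1,1,1 for degrees 0…4.
(1 + x + x^2 + x^3 + x^4) has coefficients 1,1,1,1,1,0,0,0,0,0 for degrees 0…9.
Finally multiplying by (1 + x + x^2 + x^3 + x^4 + x^5), the product of all factors after the first has coefficients 1,2,3,4,5,5,4,3,2,1 for degrees 0…9.
[x^9] = 1·1 + 1·2 + 1·3 + 1·4 + 1·5 = 15.

15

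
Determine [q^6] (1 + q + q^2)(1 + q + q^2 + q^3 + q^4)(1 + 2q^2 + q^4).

10

(1 + q + q^2) has coefficients 1,1,1 for degrees 0…2.
(1 + q + q^2 + q^3 + q^4) has coefficients 1,1,1,1,1,0,0 for degrees 0…6.
Finally multiplying by (1 + 2q^2 + q^4), the product of all factors after the first has coefficients 1,1,3,3,4,3,3 for degrees 0…6.
[q^6] = 1·3 + 1·3 + 1·4 = 10.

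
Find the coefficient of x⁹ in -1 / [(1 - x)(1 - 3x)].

Partial fractions give a closed form: a_n = (1/2)·1^n + (-3/2)·3^n.
At n = 9: a_9 = -29524.

-29524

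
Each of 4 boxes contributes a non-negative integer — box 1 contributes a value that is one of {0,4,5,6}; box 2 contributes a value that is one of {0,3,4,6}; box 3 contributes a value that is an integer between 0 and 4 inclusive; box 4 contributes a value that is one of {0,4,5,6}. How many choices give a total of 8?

15

The generating function for the choices is (1 + z^4 + z^5 + z^6)·(1 + z^3 + z^4 + z^6)·(1 + z + z^2 + z^3 + z^4)·(1 + z^4 + z^5 + z^6); the count is [z^8].
(1 + z^4 + z^5 + z^6) has coefficients 1,0,0,0,1,1,1 for degrees 0…6.
(1 + z^3 + z^4 + z^6) has coefficients 1,0,0,1,1,0,1,0,0 for degrees 0…8.
Multiplying by (1 + z + z^2 + z^3 + z^4) gives running coefficients 1,1,1,2,3,2,3,3,2 for degrees 0…8.
Finally multiplying by (1 + z^4 + z^5 + z^6), the product of all factors after the first has coefficients 1,1,1,2,4,4,6,7,8 for degrees 0…8.
[z^8] = 1·8 + 1·4 + 1·2 + 1·1 = 15.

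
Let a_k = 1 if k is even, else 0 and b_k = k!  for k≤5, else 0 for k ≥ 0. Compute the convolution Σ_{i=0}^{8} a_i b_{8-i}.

27

Write out a_i and b_{8-i} for i = 0,…,8 and sum the products.
Σ = 1·0 + 0·0 + 1·0 + 0·120 + 1·24 + 0·6 + 1·2 + 0·1 + 1·1 = 27.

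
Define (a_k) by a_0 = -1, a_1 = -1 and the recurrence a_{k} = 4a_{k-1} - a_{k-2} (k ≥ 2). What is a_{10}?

The ordinary generating function has denominator 1 - 4y + y^2.
Iterating the recurrence: a_0,…,a_{10} = -1, -1, -3, -11, -41, -153, -571, -2131, -7953, -29681, -110771.

-110771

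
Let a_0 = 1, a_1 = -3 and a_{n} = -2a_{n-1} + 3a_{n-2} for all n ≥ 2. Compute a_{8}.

6561

The ordinary generating function has denominator 1 + 2z - 3z^2.
Iterating the recurrence: a_0,…,a_{8} = 1, -3, 9, -27, 81, -243, 729, -2187, 6561.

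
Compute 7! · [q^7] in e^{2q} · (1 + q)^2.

2368

The EGF product rule gives c_7 = Σ_{k_1+k_2=7} C(7; k_1,k_2) · ∏ g_i(k_i), where e^{2q} gives (2)^k; (1+q)^2 gives the falling factorial (2)_k.
g_1(k) for k = 0…7: 1, 2, 4, 8, 16, 32, 64, 128.
g_2(k) for k = 0…7: 1, 2, 2, 0, 0, 0, 0, 0.
c_7 = Σ_k C(7,k)·g_1(k)·g_2(7−k) = 21·32·2 + 7·64·2 + 1·128·1 = 1344 + 896 + 128 = 2368.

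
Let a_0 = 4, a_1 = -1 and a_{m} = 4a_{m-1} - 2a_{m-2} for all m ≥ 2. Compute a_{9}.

The ordinary generating function has denominator 1 - 4t + 2t^2.
Iterating the recurrence: a_0,…,a_{9} = 4, -1, -12, -46, -160, -548, -1872, -6392, -21824, -74512.

-74512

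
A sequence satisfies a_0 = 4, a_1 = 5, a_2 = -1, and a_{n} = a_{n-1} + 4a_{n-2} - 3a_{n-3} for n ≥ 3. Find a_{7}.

62

The ordinary generating function has denominator 1 - x - 4x^2 + 3x^3.
Iterating the recurrence: a_0,…,a_{7} = 4, 5, -1, 7, -12, 19, -50, 62.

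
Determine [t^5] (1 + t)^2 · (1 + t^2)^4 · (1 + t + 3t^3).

37

(1 + t)^2 has coefficients 1,2,1 for degrees 0…2.
(1 + t^2)^4 has coefficients 1,0,4,0,6,0 for degrees 0…5.
Finally multiplying by (1 + t + 3t^3), the product of all factors after the first has coefficients 1,1,4,7,6,18 for degrees 0…5.
[t^5] = 1·18 + 2·6 + 1·7 = 37.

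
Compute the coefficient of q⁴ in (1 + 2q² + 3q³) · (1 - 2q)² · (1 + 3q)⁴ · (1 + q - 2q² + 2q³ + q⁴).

-139

(1 + 2q² + 3q³) has coefficients 1,0,2,3 for degrees 0…3.
(1 - 2q)² has coefficients 1,-4,4,0,0 for degrees 0…4.
Multiplying by (1 + 3q)⁴ gives running coefficients 1,8,10,-60,-135 for degrees 0…4.
Finally multiplying by (1 + q - 2q² + 2q³ + q⁴), the product of all factors after the first has coefficients 1,9,16,-64,-198 for degrees 0…4.
[q⁴] = 1·(-198) + 2·16 + 3·9 = -139.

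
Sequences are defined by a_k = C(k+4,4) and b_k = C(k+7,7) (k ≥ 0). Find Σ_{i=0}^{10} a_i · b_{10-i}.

The convolution is the x^10 coefficient of A(x)B(x).
Σ = 1·19448 + 5·11440 + 15·6435 + 35·3432 + 70·1716 + 126·792 + 210·330 + 330·120 + 495·36 + 715·8 + 1001·1 = 646646.

646646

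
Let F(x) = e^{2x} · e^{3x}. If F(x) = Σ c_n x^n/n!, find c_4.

625

The EGF product rule gives c_4 = Σ_{k_1+k_2=4} C(4; k_1,k_2) · ∏ g_i(k_i), where e^{2x} gives (2)^k; e^{3x} gives (3)^k.
g_1(k) for k = 0…4: 1, 2, 4, 8, 16.
g_2(k) for k = 0…4: 1, 3, 9, 27, 81.
c_4 = Σ_k C(4,k)·g_1(k)·g_2(4−k) = 1·1·81 + 4·2·27 + 6·4·9 + 4·8·3 + 1·16·1 = 81 + 216 + 216 + 96 + 16 = 625.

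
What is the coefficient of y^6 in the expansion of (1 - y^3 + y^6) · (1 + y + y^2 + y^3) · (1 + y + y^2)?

-2

(1 - y^3 + y^6) has coefficients 1,0,0,-1,0,0,1 for degrees 0…6.
(1 + y + y^2 + y^3) has coefficients 1,1,1,1,0,0,0 for degrees 0…6.
Finally multiplying by (1 + y + y^2), the product of all factors after the first has coefficients 1,2,3,3,2,1,0 for degrees 0…6.
[y^6] = 1·0 − 1·3 + 1·1 = -2.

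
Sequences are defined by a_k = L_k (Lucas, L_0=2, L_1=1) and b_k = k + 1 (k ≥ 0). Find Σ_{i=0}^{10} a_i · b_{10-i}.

This is [x^10] in the product of the two ordinary generating functions.
Σ = 2·11 + 1·10 + 3·9 + 4·8 + 7·7 + 11·6 + 18·5 + 29·4 + 47·3 + 76·2 + 123·1 = 828.

828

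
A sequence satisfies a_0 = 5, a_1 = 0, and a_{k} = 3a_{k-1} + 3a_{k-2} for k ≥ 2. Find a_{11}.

The ordinary generating function has denominator 1 - 3x - 3x^2.
Iterating the recurrence: a_0,…,a_{11} = 5, 0, 15, 45, 180, 675, 2565, 9720, 36855, 139725, 529740, 2008395.

2008395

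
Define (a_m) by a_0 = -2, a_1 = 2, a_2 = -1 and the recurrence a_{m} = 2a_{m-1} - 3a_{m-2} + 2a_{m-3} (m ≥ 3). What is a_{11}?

The ordinary generating function has denominator 1 - 2t + 3t^2 - 2t^3.
Iterating the recurrence: a_0,…,a_{11} = -2, 2, -1, -12, -17, 0, 27, 20, -41, -88, -13, 156.

156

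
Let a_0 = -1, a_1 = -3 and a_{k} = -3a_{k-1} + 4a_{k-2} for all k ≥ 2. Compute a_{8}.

The ordinary generating function has denominator 1 + 3x - 4x^2.
Iterating the recurrence: a_0,…,a_{8} = -1, -3, 5, -27, 101, -411, 1637, -6555, 26213.

26213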